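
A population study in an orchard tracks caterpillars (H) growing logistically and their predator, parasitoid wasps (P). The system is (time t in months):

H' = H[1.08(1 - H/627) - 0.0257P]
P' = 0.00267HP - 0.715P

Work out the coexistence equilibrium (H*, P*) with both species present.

From dP/dt = 0 with P > 0: 0.00267H* = 0.715, so H* = 268.
Substitute into dH/dt = 0: 1.08(1 - 268/627) = 0.0257P*.
The bracket is 0.573, giving P* = 0.619/0.0257 = 24.1.

H* ≈ 268, P* ≈ 24.1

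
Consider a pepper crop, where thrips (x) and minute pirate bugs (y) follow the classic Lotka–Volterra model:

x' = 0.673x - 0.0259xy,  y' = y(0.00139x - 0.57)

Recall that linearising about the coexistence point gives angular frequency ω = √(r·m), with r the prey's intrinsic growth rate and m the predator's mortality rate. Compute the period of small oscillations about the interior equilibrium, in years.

Here r = 0.673 and m = 0.57, so r·m = 0.384.
ω = √0.384 = 0.619 per year, hence T = 2π/ω ≈ 10.1 years.

T ≈ 10.1 years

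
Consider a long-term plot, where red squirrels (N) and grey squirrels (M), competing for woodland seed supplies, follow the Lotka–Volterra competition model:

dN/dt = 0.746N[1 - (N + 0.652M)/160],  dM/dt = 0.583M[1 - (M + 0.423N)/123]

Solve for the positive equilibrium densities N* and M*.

N* ≈ 110, M* ≈ 76.4

Setting both brackets to zero gives the nullclines N + 0.652M = 160 and 0.423N + M = 123.
Substituting M = 123 - 0.423N into the first: N(1 - 0.652·0.423) = 160 - 0.652·123.
So N* = 79.8/0.724 = 110, and then M* = 123 - 0.423·110 = 76.4.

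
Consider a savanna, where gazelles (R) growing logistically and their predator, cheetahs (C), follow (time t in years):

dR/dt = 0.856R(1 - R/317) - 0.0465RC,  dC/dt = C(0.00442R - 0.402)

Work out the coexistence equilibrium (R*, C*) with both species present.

From dC/dt = 0 with C > 0: 0.00442R* = 0.402, so R* = 91.
Substitute into dR/dt = 0: 0.856(1 - 91/317) = 0.0465C*.
The bracket is 0.713, giving C* = 0.61/0.0465 = 13.1.

R* ≈ 91, C* ≈ 13.1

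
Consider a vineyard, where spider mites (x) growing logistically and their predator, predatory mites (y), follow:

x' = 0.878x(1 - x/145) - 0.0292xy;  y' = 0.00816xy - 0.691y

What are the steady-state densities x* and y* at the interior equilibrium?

x* ≈ 84.7, y* ≈ 12.5

From dy/dt = 0 with y > 0: 0.00816x* = 0.691, so x* = 84.7.
Substitute into dx/dt = 0: 0.878(1 - 84.7/145) = 0.0292y*.
The bracket is 0.416, giving y* = 0.365/0.0292 = 12.5.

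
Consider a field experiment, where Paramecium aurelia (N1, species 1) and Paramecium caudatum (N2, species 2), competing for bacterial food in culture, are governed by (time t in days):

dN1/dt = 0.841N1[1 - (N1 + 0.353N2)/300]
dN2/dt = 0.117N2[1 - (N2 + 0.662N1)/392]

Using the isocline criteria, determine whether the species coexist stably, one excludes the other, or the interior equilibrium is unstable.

stable coexistence

Compare the nullcline intercepts: K1/α12 = 300/0.353 = 850 > K2 = 392; K2/α21 = 392/0.662 = 592 > K1 = 300.
Since both inequalities hold, each species can invade when rare, so the interior equilibrium is stable.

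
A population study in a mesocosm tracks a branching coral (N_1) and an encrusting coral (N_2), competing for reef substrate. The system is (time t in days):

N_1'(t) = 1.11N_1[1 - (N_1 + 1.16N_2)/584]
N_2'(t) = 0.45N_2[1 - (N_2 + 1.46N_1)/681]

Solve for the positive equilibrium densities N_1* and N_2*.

N_1* ≈ 297, N_2* ≈ 247

Setting both brackets to zero gives the nullclines N_1 + 1.16N_2 = 584 and 1.46N_1 + N_2 = 681.
Substituting N_2 = 681 - 1.46N_1 into the first: N_1(1 - 1.16·1.46) = 584 - 1.16·681.
So N_1* = -206/-0.694 = 297, and then N_2* = 681 - 1.46·297 = 247.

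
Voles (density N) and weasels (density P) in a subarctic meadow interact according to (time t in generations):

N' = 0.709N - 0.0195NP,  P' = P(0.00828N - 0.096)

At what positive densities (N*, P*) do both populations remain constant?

N* ≈ 11.6, P* ≈ 36.4

Set dP/dt = 0 with P > 0: 0.00828N - 0.096 = 0, so N* = 0.096/0.00828 = 11.6.
Set dN/dt = 0 with N > 0: 0.709 - 0.0195P = 0, so P* = 0.709/0.0195 = 36.4.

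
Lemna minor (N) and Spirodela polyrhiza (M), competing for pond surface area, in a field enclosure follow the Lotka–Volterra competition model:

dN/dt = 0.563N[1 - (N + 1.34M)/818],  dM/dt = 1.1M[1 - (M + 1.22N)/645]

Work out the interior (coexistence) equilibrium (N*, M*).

Setting both brackets to zero gives the nullclines N + 1.34M = 818 and 1.22N + M = 645.
Substituting M = 645 - 1.22N into the first: N(1 - 1.34·1.22) = 818 - 1.34·645.
So N* = -46.3/-0.635 = 72.9, and then M* = 645 - 1.22·72.9 = 556.

N* ≈ 72.9, M* ≈ 556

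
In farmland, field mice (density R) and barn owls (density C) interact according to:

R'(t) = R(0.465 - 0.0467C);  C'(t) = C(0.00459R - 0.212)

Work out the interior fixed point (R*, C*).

R* ≈ 46.2, C* ≈ 9.96

Set dC/dt = 0 with C > 0: 0.00459R - 0.212 = 0, so R* = 0.212/0.00459 = 46.2.
Set dR/dt = 0 with R > 0: 0.465 - 0.0467C = 0, so C* = 0.465/0.0467 = 9.96.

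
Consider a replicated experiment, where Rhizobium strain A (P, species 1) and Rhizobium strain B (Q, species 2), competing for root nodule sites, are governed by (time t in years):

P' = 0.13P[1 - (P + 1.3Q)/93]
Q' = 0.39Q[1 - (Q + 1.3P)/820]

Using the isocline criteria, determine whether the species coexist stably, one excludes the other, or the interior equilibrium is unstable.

Compare the nullcline intercepts: K1/α12 = 93/1.3 = 71.5 < K2 = 820; K2/α21 = 820/1.3 = 631 > K1 = 93.
Since the inequalities point opposite ways, species 2 can invade but species 1 cannot.

species 2 excludes species 1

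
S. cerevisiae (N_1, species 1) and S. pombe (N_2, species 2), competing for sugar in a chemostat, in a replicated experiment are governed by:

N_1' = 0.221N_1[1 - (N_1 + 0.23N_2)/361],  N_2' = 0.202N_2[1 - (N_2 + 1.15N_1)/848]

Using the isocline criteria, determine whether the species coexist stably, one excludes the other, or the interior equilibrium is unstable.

Compare the nullcline intercepts: K1/α12 = 361/0.23 = 1570 > K2 = 848; K2/α21 = 848/1.15 = 737 > K1 = 361.
Since both inequalities hold, each species can invade when rare, so the interior equilibrium is stable.

stable coexistence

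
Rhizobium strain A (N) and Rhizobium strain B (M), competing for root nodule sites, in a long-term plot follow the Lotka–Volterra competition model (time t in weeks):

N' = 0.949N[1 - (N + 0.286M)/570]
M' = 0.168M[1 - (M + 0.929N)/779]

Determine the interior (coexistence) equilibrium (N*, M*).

Setting both brackets to zero gives the nullclines N + 0.286M = 570 and 0.929N + M = 779.
Substituting M = 779 - 0.929N into the first: N(1 - 0.286·0.929) = 570 - 0.286·779.
So N* = 347/0.734 = 473, and then M* = 779 - 0.929·473 = 340.

N* ≈ 473, M* ≈ 340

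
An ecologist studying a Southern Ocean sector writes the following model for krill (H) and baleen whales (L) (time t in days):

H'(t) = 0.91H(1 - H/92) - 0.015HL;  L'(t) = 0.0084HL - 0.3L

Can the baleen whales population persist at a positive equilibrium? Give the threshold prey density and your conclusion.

The predator equation gives dL/dt > 0 only when H > 0.3/0.0084 = 35.7.
Without the predator, H → K = 92. Since 92 > 35.7, the predator can invade and persist.

Threshold H = 35.7; K > 35.7, so yes, the predator persists.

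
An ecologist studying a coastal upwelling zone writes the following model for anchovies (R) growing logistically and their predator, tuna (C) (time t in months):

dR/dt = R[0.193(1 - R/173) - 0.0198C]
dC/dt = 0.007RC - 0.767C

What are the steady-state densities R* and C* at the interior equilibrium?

R* ≈ 110, C* ≈ 3.57

From dC/dt = 0 with C > 0: 0.007R* = 0.767, so R* = 110.
Substitute into dR/dt = 0: 0.193(1 - 110/173) = 0.0198C*.
The bracket is 0.367, giving C* = 0.0708/0.0198 = 3.57.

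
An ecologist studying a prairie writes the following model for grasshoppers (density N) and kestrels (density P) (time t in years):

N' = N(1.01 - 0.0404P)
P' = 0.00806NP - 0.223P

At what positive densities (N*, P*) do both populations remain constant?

Set dP/dt = 0 with P > 0: 0.00806N - 0.223 = 0, so N* = 0.223/0.00806 = 27.7.
Set dN/dt = 0 with N > 0: 1.01 - 0.0404P = 0, so P* = 1.01/0.0404 = 25.

N* ≈ 27.7, P* ≈ 25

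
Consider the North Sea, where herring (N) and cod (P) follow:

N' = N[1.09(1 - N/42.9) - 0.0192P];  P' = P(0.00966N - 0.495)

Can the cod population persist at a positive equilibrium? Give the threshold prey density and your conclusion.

Threshold N = 51.2; K < 51.2, so no, the predator goes extinct.

The predator equation gives dP/dt > 0 only when N > 0.495/0.00966 = 51.2.
Without the predator, N → K = 42.9. Since 42.9 < 51.2, the predator cannot invade.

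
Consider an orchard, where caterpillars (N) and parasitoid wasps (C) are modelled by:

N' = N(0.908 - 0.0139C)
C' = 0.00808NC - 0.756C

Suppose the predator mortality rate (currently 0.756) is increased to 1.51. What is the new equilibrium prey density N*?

N* ≈ 187

At the interior fixed point, setting dC/dt = 0 with C > 0 fixes N* = (predator death rate)/(NC coefficient) — independent of the other coefficients.
With the change, N* = 1.51/0.00808 = 187; it rises from 93.6.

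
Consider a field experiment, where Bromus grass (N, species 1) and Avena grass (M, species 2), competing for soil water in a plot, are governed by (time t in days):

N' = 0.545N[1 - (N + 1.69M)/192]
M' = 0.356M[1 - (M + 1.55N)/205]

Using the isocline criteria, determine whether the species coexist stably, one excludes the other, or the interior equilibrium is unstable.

unstable coexistence (outcome depends on initial conditions)

Compare the nullcline intercepts: K1/α12 = 192/1.69 = 114 < K2 = 205; K2/α21 = 205/1.55 = 132 < K1 = 192.
Since both are reversed, neither can invade when rare; the interior point is a saddle.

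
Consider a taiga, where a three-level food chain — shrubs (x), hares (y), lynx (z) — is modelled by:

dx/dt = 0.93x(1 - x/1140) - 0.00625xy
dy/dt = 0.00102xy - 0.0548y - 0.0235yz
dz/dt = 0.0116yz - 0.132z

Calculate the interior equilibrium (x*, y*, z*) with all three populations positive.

From dz/dt = 0: 0.0116y* = 0.132, so y* = 11.4.
From dx/dt = 0: 0.93(1 - x*/1140) = 0.00625·11.4, giving x* = 1140·(1 - 0.0765) = 1050.
From dy/dt = 0: 0.00102·1050 - 0.0548 = 0.0235z*, so z* = 1.02/0.0235 = 43.4.

x* ≈ 1050, y* ≈ 11.4, z* ≈ 43.4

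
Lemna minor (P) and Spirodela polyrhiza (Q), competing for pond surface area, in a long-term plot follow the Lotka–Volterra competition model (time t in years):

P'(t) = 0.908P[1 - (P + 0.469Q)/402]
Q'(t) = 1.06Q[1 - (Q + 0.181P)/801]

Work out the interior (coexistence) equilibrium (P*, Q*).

Setting both brackets to zero gives the nullclines P + 0.469Q = 402 and 0.181P + Q = 801.
Substituting Q = 801 - 0.181P into the first: P(1 - 0.469·0.181) = 402 - 0.469·801.
So P* = 26.3/0.915 = 28.8, and then Q* = 801 - 0.181·28.8 = 796.

P* ≈ 28.8, Q* ≈ 796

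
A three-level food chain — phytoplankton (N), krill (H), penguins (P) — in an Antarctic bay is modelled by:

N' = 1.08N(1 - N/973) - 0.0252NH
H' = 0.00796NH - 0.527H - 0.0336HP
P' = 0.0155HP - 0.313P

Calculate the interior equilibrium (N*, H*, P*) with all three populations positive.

N* ≈ 515, H* ≈ 20.2, P* ≈ 106

From dP/dt = 0: 0.0155H* = 0.313, so H* = 20.2.
From dN/dt = 0: 1.08(1 - N*/973) = 0.0252·20.2, giving N* = 973·(1 - 0.471) = 515.
From dH/dt = 0: 0.00796·515 - 0.527 = 0.0336P*, so P* = 3.57/0.0336 = 106.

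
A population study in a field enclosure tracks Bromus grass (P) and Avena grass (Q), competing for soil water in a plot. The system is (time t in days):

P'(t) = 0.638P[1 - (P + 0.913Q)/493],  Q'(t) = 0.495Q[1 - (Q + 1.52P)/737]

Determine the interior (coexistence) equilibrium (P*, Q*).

P* ≈ 464, Q* ≈ 31.9

Setting both brackets to zero gives the nullclines P + 0.913Q = 493 and 1.52P + Q = 737.
Substituting Q = 737 - 1.52P into the first: P(1 - 0.913·1.52) = 493 - 0.913·737.
So P* = -180/-0.388 = 464, and then Q* = 737 - 1.52·464 = 31.9.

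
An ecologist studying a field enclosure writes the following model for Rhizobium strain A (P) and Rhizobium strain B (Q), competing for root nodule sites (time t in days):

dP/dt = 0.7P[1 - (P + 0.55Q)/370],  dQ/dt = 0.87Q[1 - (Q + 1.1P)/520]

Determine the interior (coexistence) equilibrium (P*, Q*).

Setting both brackets to zero gives the nullclines P + 0.55Q = 370 and 1.1P + Q = 520.
Substituting Q = 520 - 1.1P into the first: P(1 - 0.55·1.1) = 370 - 0.55·520.
So P* = 84/0.395 = 213, and then Q* = 520 - 1.1·213 = 286.

P* ≈ 213, Q* ≈ 286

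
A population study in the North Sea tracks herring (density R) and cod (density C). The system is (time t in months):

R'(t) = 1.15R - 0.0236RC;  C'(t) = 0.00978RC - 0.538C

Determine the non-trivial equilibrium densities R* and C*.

Set dC/dt = 0 with C > 0: 0.00978R - 0.538 = 0, so R* = 0.538/0.00978 = 55.
Set dR/dt = 0 with R > 0: 1.15 - 0.0236C = 0, so C* = 1.15/0.0236 = 48.7.

R* ≈ 55, C* ≈ 48.7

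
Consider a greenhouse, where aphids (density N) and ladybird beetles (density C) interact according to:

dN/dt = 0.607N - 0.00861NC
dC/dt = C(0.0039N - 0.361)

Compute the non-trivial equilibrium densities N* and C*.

Set dC/dt = 0 with C > 0: 0.0039N - 0.361 = 0, so N* = 0.361/0.0039 = 92.6.
Set dN/dt = 0 with N > 0: 0.607 - 0.00861C = 0, so C* = 0.607/0.00861 = 70.5.

N* ≈ 92.6, C* ≈ 70.5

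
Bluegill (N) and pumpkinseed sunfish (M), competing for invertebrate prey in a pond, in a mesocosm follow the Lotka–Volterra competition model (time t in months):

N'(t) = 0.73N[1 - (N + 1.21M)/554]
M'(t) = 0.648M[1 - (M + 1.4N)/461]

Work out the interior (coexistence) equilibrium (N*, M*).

N* ≈ 5.49, M* ≈ 453

Setting both brackets to zero gives the nullclines N + 1.21M = 554 and 1.4N + M = 461.
Substituting M = 461 - 1.4N into the first: N(1 - 1.21·1.4) = 554 - 1.21·461.
So N* = -3.81/-0.694 = 5.49, and then M* = 461 - 1.4·5.49 = 453.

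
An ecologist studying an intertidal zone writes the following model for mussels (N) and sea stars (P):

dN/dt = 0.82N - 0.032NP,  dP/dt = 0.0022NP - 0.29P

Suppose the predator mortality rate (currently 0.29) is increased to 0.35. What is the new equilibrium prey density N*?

At the interior fixed point, setting dP/dt = 0 with P > 0 fixes N* = (predator death rate)/(NP coefficient) — independent of the other coefficients.
With the change, N* = 0.35/0.0022 = 159; it rises from 132.

N* ≈ 159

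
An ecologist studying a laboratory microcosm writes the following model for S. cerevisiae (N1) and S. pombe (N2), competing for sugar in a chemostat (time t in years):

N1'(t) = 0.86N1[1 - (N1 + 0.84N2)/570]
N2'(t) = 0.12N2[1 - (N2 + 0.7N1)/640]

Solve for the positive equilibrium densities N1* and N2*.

Setting both brackets to zero gives the nullclines N1 + 0.84N2 = 570 and 0.7N1 + N2 = 640.
Substituting N2 = 640 - 0.7N1 into the first: N1(1 - 0.84·0.7) = 570 - 0.84·640.
So N1* = 32.4/0.412 = 78.6, and then N2* = 640 - 0.7·78.6 = 585.

N1* ≈ 78.6, N2* ≈ 585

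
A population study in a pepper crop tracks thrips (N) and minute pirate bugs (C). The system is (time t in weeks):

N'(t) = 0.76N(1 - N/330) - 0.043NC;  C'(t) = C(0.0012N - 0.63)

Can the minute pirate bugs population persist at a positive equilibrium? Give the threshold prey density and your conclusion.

Threshold N = 525; K < 525, so no, the predator goes extinct.

The predator equation gives dC/dt > 0 only when N > 0.63/0.0012 = 525.
Without the predator, N → K = 330. Since 330 < 525, the predator cannot invade.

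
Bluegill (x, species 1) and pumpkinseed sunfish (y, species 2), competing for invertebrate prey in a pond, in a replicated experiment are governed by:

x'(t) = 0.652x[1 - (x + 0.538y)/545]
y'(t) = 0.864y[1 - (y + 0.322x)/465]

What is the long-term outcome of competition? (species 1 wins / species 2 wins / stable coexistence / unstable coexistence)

Compare the nullcline intercepts: K1/α12 = 545/0.538 = 1010 > K2 = 465; K2/α21 = 465/0.322 = 1440 > K1 = 545.
Since both inequalities hold, each species can invade when rare, so the interior equilibrium is stable.

stable coexistence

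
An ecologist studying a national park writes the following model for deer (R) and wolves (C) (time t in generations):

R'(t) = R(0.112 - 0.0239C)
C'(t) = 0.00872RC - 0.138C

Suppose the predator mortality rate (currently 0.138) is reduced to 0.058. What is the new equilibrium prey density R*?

R* ≈ 6.65

At the interior fixed point, setting dC/dt = 0 with C > 0 fixes R* = (predator death rate)/(RC coefficient) — independent of the other coefficients.
With the change, R* = 0.058/0.00872 = 6.65; it falls from 15.8.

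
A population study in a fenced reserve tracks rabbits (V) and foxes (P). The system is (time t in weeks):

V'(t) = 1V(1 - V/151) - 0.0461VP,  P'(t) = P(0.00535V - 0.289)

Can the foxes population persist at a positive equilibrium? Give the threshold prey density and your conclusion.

Threshold V = 54; K > 54, so yes, the predator persists.

The predator equation gives dP/dt > 0 only when V > 0.289/0.00535 = 54.
Without the predator, V → K = 151. Since 151 > 54, the predator can invade and persist.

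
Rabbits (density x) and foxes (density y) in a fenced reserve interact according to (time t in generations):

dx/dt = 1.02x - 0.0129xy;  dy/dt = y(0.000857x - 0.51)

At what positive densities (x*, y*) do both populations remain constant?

Set dy/dt = 0 with y > 0: 0.000857x - 0.51 = 0, so x* = 0.51/0.000857 = 595.
Set dx/dt = 0 with x > 0: 1.02 - 0.0129y = 0, so y* = 1.02/0.0129 = 79.1.

x* ≈ 595, y* ≈ 79.1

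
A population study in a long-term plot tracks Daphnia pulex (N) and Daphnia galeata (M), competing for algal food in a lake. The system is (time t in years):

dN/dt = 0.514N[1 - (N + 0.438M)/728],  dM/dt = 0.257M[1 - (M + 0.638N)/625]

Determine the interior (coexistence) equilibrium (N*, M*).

Setting both brackets to zero gives the nullclines N + 0.438M = 728 and 0.638N + M = 625.
Substituting M = 625 - 0.638N into the first: N(1 - 0.438·0.638) = 728 - 0.438·625.
So N* = 454/0.721 = 630, and then M* = 625 - 0.638·630 = 223.

N* ≈ 630, M* ≈ 223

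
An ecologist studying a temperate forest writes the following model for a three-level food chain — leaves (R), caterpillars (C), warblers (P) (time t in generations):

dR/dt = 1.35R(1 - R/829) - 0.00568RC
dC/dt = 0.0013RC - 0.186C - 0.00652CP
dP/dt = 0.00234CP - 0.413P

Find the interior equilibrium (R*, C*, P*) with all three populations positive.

From dP/dt = 0: 0.00234C* = 0.413, so C* = 176.
From dR/dt = 0: 1.35(1 - R*/829) = 0.00568·176, giving R* = 829·(1 - 0.743) = 213.
From dC/dt = 0: 0.0013·213 - 0.186 = 0.00652P*, so P* = 0.0914/0.00652 = 14.

R* ≈ 213, C* ≈ 176, P* ≈ 14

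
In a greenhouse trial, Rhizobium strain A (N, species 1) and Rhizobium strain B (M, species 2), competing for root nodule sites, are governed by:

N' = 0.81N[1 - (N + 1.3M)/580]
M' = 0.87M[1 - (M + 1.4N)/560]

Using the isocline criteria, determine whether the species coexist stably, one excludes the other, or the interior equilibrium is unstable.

unstable coexistence (outcome depends on initial conditions)

Compare the nullcline intercepts: K1/α12 = 580/1.3 = 446 < K2 = 560; K2/α21 = 560/1.4 = 400 < K1 = 580.
Since both are reversed, neither can invade when rare; the interior point is a saddle.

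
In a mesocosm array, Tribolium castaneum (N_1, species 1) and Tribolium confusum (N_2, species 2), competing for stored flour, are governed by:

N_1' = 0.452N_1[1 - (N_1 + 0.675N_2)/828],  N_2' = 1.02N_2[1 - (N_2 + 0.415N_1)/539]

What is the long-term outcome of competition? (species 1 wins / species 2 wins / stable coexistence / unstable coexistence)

stable coexistence

Compare the nullcline intercepts: K1/α12 = 828/0.675 = 1230 > K2 = 539; K2/α21 = 539/0.415 = 1300 > K1 = 828.
Since both inequalities hold, each species can invade when rare, so the interior equilibrium is stable.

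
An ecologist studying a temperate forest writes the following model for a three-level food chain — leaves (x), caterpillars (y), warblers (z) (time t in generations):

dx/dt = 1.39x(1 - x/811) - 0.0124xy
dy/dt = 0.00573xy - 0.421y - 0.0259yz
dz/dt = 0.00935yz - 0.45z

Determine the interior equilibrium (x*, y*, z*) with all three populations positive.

x* ≈ 463, y* ≈ 48.1, z* ≈ 86.1

From dz/dt = 0: 0.00935y* = 0.45, so y* = 48.1.
From dx/dt = 0: 1.39(1 - x*/811) = 0.0124·48.1, giving x* = 811·(1 - 0.429) = 463.
From dy/dt = 0: 0.00573·463 - 0.421 = 0.0259z*, so z* = 2.23/0.0259 = 86.1.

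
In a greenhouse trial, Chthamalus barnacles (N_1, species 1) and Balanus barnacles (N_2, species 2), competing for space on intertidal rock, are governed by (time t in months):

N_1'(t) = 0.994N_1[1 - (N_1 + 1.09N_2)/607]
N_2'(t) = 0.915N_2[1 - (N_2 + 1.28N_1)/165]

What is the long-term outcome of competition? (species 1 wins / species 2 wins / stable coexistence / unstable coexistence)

Compare the nullcline intercepts: K1/α12 = 607/1.09 = 557 > K2 = 165; K2/α21 = 165/1.28 = 129 < K1 = 607.
Since the inequalities point opposite ways, species 1 can invade but species 2 cannot.

species 1 excludes species 2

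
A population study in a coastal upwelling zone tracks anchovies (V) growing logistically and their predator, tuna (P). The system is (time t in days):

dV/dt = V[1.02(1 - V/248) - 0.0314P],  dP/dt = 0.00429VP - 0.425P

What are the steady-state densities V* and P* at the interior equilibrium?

From dP/dt = 0 with P > 0: 0.00429V* = 0.425, so V* = 99.1.
Substitute into dV/dt = 0: 1.02(1 - 99.1/248) = 0.0314P*.
The bracket is 0.601, giving P* = 0.613/0.0314 = 19.5.

V* ≈ 99.1, P* ≈ 19.5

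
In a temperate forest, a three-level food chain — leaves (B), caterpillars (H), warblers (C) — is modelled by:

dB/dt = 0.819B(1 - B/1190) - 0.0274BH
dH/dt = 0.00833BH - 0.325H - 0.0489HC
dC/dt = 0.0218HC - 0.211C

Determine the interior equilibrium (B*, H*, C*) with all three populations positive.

B* ≈ 805, H* ≈ 9.68, C* ≈ 130

From dC/dt = 0: 0.0218H* = 0.211, so H* = 9.68.
From dB/dt = 0: 0.819(1 - B*/1190) = 0.0274·9.68, giving B* = 1190·(1 - 0.324) = 805.
From dH/dt = 0: 0.00833·805 - 0.325 = 0.0489C*, so C* = 6.38/0.0489 = 130.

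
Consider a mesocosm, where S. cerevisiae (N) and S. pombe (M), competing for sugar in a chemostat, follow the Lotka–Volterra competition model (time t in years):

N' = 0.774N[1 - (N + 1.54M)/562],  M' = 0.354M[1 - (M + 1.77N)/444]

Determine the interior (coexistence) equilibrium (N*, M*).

N* ≈ 70.6, M* ≈ 319

Setting both brackets to zero gives the nullclines N + 1.54M = 562 and 1.77N + M = 444.
Substituting M = 444 - 1.77N into the first: N(1 - 1.54·1.77) = 562 - 1.54·444.
So N* = -122/-1.73 = 70.6, and then M* = 444 - 1.77·70.6 = 319.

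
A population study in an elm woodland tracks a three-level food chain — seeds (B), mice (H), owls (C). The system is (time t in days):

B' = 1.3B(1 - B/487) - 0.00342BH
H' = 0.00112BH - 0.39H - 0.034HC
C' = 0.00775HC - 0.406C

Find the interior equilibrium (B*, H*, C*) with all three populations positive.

From dC/dt = 0: 0.00775H* = 0.406, so H* = 52.4.
From dB/dt = 0: 1.3(1 - B*/487) = 0.00342·52.4, giving B* = 487·(1 - 0.138) = 420.
From dH/dt = 0: 0.00112·420 - 0.39 = 0.034C*, so C* = 0.0803/0.034 = 2.36.

B* ≈ 420, H* ≈ 52.4, C* ≈ 2.36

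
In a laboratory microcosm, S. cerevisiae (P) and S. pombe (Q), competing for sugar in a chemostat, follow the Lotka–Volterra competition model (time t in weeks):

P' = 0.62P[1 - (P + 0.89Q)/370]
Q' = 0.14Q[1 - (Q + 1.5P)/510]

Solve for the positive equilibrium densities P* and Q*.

Setting both brackets to zero gives the nullclines P + 0.89Q = 370 and 1.5P + Q = 510.
Substituting Q = 510 - 1.5P into the first: P(1 - 0.89·1.5) = 370 - 0.89·510.
So P* = -83.9/-0.335 = 250, and then Q* = 510 - 1.5·250 = 134.

P* ≈ 250, Q* ≈ 134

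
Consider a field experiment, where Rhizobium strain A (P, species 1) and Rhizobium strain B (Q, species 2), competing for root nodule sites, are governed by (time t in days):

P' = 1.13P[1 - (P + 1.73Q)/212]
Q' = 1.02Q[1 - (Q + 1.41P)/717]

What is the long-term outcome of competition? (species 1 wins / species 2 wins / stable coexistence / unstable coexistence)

species 2 excludes species 1

Compare the nullcline intercepts: K1/α12 = 212/1.73 = 123 < K2 = 717; K2/α21 = 717/1.41 = 509 > K1 = 212.
Since the inequalities point opposite ways, species 2 can invade but species 1 cannot.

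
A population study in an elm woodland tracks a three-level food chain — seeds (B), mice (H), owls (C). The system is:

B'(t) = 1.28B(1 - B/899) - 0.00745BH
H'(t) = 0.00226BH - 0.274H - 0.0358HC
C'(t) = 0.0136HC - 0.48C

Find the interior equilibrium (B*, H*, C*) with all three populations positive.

From dC/dt = 0: 0.0136H* = 0.48, so H* = 35.3.
From dB/dt = 0: 1.28(1 - B*/899) = 0.00745·35.3, giving B* = 899·(1 - 0.205) = 714.
From dH/dt = 0: 0.00226·714 - 0.274 = 0.0358C*, so C* = 1.34/0.0358 = 37.4.

B* ≈ 714, H* ≈ 35.3, C* ≈ 37.4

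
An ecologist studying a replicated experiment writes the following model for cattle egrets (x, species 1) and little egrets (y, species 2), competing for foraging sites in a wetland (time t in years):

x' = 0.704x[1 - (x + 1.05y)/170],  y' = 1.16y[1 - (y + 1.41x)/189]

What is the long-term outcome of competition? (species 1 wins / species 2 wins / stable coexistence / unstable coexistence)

Compare the nullcline intercepts: K1/α12 = 170/1.05 = 162 < K2 = 189; K2/α21 = 189/1.41 = 134 < K1 = 170.
Since both are reversed, neither can invade when rare; the interior point is a saddle.

unstable coexistence (outcome depends on initial conditions)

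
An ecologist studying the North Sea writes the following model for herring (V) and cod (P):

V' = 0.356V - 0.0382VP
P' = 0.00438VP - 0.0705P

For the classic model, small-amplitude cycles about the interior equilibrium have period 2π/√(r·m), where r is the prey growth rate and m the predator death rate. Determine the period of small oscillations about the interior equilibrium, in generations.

Here r = 0.356 and m = 0.0705, so r·m = 0.0251.
ω = √0.0251 = 0.158 per generation, hence T = 2π/ω ≈ 39.7 generations.

T ≈ 39.7 generations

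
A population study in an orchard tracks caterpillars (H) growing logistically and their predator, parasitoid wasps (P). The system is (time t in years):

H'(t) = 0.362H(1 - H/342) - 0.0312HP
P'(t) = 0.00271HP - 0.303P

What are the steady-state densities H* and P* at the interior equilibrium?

From dP/dt = 0 with P > 0: 0.00271H* = 0.303, so H* = 112.
Substitute into dH/dt = 0: 0.362(1 - 112/342) = 0.0312P*.
The bracket is 0.673, giving P* = 0.244/0.0312 = 7.81.

H* ≈ 112, P* ≈ 7.81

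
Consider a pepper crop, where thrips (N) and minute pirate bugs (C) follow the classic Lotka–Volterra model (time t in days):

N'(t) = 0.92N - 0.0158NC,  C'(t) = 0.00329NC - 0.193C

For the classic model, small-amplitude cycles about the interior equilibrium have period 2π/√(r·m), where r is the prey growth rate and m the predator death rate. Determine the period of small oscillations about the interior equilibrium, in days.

Here r = 0.92 and m = 0.193, so r·m = 0.178.
ω = √0.178 = 0.421 per day, hence T = 2π/ω ≈ 14.9 days.

T ≈ 14.9 days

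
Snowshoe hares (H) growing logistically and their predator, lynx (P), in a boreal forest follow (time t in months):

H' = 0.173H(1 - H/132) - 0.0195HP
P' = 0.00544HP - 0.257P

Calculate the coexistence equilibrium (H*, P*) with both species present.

From dP/dt = 0 with P > 0: 0.00544H* = 0.257, so H* = 47.2.
Substitute into dH/dt = 0: 0.173(1 - 47.2/132) = 0.0195P*.
The bracket is 0.642, giving P* = 0.111/0.0195 = 5.7.

H* ≈ 47.2, P* ≈ 5.7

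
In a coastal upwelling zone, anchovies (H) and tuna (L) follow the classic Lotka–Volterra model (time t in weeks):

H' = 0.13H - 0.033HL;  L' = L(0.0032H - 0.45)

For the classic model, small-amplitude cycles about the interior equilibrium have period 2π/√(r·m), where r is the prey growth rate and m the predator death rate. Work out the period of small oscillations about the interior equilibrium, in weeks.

Here r = 0.13 and m = 0.45, so r·m = 0.0585.
ω = √0.0585 = 0.242 per week, hence T = 2π/ω ≈ 26 weeks.

T ≈ 26 weeks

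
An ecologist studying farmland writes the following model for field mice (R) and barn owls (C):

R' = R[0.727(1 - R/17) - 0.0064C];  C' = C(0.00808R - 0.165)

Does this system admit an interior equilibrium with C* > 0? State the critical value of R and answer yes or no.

The predator equation gives dC/dt > 0 only when R > 0.165/0.00808 = 20.4.
Without the predator, R → K = 17. Since 17 < 20.4, the predator cannot invade.

Threshold R = 20.4; K < 20.4, so no, the predator goes extinct.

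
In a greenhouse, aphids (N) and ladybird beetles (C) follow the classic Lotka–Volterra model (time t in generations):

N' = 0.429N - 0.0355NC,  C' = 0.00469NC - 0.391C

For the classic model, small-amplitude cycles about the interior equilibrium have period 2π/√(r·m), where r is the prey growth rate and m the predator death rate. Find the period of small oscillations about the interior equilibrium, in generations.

T ≈ 15.3 generations

Here r = 0.429 and m = 0.391, so r·m = 0.168.
ω = √0.168 = 0.41 per generation, hence T = 2π/ω ≈ 15.3 generations.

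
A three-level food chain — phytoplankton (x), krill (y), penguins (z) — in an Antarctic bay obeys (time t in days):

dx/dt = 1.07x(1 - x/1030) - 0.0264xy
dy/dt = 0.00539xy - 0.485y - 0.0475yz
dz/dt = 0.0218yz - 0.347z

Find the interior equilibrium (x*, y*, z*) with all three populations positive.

From dz/dt = 0: 0.0218y* = 0.347, so y* = 15.9.
From dx/dt = 0: 1.07(1 - x*/1030) = 0.0264·15.9, giving x* = 1030·(1 - 0.393) = 625.
From dy/dt = 0: 0.00539·625 - 0.485 = 0.0475z*, so z* = 2.89/0.0475 = 60.8.

x* ≈ 625, y* ≈ 15.9, z* ≈ 60.8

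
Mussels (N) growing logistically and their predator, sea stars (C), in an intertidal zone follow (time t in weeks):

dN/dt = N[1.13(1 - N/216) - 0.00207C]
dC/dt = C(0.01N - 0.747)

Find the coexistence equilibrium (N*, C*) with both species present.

N* ≈ 74.7, C* ≈ 357

From dC/dt = 0 with C > 0: 0.01N* = 0.747, so N* = 74.7.
Substitute into dN/dt = 0: 1.13(1 - 74.7/216) = 0.00207C*.
The bracket is 0.654, giving C* = 0.739/0.00207 = 357.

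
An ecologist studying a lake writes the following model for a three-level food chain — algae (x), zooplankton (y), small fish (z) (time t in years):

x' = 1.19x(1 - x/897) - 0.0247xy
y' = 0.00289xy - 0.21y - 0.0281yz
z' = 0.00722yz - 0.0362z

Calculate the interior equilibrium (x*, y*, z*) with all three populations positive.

x* ≈ 804, y* ≈ 5.01, z* ≈ 75.2

From dz/dt = 0: 0.00722y* = 0.0362, so y* = 5.01.
From dx/dt = 0: 1.19(1 - x*/897) = 0.0247·5.01, giving x* = 897·(1 - 0.104) = 804.
From dy/dt = 0: 0.00289·804 - 0.21 = 0.0281z*, so z* = 2.11/0.0281 = 75.2.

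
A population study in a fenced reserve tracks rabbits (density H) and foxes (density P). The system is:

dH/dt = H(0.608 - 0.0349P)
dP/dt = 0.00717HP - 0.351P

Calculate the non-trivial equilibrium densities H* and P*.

Set dP/dt = 0 with P > 0: 0.00717H - 0.351 = 0, so H* = 0.351/0.00717 = 49.
Set dH/dt = 0 with H > 0: 0.608 - 0.0349P = 0, so P* = 0.608/0.0349 = 17.4.

H* ≈ 49, P* ≈ 17.4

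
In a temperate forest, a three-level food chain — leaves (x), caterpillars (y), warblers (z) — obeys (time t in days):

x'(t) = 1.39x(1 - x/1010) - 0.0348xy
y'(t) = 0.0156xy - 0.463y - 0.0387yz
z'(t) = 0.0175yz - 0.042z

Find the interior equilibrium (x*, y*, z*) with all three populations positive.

x* ≈ 949, y* ≈ 2.4, z* ≈ 371

From dz/dt = 0: 0.0175y* = 0.042, so y* = 2.4.
From dx/dt = 0: 1.39(1 - x*/1010) = 0.0348·2.4, giving x* = 1010·(1 - 0.0601) = 949.
From dy/dt = 0: 0.0156·949 - 0.463 = 0.0387z*, so z* = 14.3/0.0387 = 371.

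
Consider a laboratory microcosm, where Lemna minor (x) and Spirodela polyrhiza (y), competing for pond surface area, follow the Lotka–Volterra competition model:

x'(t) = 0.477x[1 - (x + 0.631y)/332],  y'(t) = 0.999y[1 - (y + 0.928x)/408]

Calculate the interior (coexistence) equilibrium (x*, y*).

Setting both brackets to zero gives the nullclines x + 0.631y = 332 and 0.928x + y = 408.
Substituting y = 408 - 0.928x into the first: x(1 - 0.631·0.928) = 332 - 0.631·408.
So x* = 74.6/0.414 = 180, and then y* = 408 - 0.928·180 = 241.

x* ≈ 180, y* ≈ 241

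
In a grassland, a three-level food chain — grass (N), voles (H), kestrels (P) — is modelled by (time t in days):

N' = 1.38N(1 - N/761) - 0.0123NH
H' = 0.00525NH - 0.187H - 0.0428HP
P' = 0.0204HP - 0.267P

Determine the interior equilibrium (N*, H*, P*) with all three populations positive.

From dP/dt = 0: 0.0204H* = 0.267, so H* = 13.1.
From dN/dt = 0: 1.38(1 - N*/761) = 0.0123·13.1, giving N* = 761·(1 - 0.117) = 672.
From dH/dt = 0: 0.00525·672 - 0.187 = 0.0428P*, so P* = 3.34/0.0428 = 78.1.

N* ≈ 672, H* ≈ 13.1, P* ≈ 78.1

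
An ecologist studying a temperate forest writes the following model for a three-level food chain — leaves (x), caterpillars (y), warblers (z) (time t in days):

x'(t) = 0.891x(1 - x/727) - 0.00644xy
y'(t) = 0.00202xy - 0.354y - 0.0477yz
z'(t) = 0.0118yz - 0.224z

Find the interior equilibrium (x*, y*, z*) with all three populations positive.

From dz/dt = 0: 0.0118y* = 0.224, so y* = 19.
From dx/dt = 0: 0.891(1 - x*/727) = 0.00644·19, giving x* = 727·(1 - 0.137) = 627.
From dy/dt = 0: 0.00202·627 - 0.354 = 0.0477z*, so z* = 0.913/0.0477 = 19.1.

x* ≈ 627, y* ≈ 19, z* ≈ 19.1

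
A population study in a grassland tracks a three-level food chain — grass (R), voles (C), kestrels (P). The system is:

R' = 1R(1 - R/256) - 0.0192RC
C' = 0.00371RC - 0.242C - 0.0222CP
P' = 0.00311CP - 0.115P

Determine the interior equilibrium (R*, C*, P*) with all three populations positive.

From dP/dt = 0: 0.00311C* = 0.115, so C* = 37.
From dR/dt = 0: 1(1 - R*/256) = 0.0192·37, giving R* = 256·(1 - 0.71) = 74.2.
From dC/dt = 0: 0.00371·74.2 - 0.242 = 0.0222P*, so P* = 0.0335/0.0222 = 1.51.

R* ≈ 74.2, C* ≈ 37, P* ≈ 1.51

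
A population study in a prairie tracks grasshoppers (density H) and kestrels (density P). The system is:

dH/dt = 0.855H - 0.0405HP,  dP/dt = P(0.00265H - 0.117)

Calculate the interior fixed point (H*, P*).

Set dP/dt = 0 with P > 0: 0.00265H - 0.117 = 0, so H* = 0.117/0.00265 = 44.2.
Set dH/dt = 0 with H > 0: 0.855 - 0.0405P = 0, so P* = 0.855/0.0405 = 21.1.

H* ≈ 44.2, P* ≈ 21.1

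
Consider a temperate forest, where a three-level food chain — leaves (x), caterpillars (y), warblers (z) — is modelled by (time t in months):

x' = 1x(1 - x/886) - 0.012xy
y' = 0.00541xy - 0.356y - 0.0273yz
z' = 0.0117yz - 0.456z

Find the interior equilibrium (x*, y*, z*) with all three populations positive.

x* ≈ 472, y* ≈ 39, z* ≈ 80.4

From dz/dt = 0: 0.0117y* = 0.456, so y* = 39.
From dx/dt = 0: 1(1 - x*/886) = 0.012·39, giving x* = 886·(1 - 0.468) = 472.
From dy/dt = 0: 0.00541·472 - 0.356 = 0.0273z*, so z* = 2.2/0.0273 = 80.4.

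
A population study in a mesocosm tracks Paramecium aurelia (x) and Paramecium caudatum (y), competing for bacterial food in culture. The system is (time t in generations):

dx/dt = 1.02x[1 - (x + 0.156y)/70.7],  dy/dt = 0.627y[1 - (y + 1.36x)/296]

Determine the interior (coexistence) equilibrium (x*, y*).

x* ≈ 31.1, y* ≈ 254

Setting both brackets to zero gives the nullclines x + 0.156y = 70.7 and 1.36x + y = 296.
Substituting y = 296 - 1.36x into the first: x(1 - 0.156·1.36) = 70.7 - 0.156·296.
So x* = 24.5/0.788 = 31.1, and then y* = 296 - 1.36·31.1 = 254.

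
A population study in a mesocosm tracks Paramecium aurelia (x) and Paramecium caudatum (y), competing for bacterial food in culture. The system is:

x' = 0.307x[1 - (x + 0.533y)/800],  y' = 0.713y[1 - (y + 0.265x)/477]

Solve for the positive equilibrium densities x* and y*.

Setting both brackets to zero gives the nullclines x + 0.533y = 800 and 0.265x + y = 477.
Substituting y = 477 - 0.265x into the first: x(1 - 0.533·0.265) = 800 - 0.533·477.
So x* = 546/0.859 = 636, and then y* = 477 - 0.265·636 = 309.

x* ≈ 636, y* ≈ 309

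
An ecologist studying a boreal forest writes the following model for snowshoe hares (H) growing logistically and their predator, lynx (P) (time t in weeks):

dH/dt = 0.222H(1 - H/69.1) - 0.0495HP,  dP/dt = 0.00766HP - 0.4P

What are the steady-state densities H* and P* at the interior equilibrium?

H* ≈ 52.2, P* ≈ 1.1

From dP/dt = 0 with P > 0: 0.00766H* = 0.4, so H* = 52.2.
Substitute into dH/dt = 0: 0.222(1 - 52.2/69.1) = 0.0495P*.
The bracket is 0.244, giving P* = 0.0542/0.0495 = 1.1.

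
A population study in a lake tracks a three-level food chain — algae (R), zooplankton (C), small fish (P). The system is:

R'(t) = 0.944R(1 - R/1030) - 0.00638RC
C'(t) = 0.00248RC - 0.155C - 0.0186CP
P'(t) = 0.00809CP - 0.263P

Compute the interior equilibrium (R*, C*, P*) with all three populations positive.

R* ≈ 804, C* ≈ 32.5, P* ≈ 98.8

From dP/dt = 0: 0.00809C* = 0.263, so C* = 32.5.
From dR/dt = 0: 0.944(1 - R*/1030) = 0.00638·32.5, giving R* = 1030·(1 - 0.22) = 804.
From dC/dt = 0: 0.00248·804 - 0.155 = 0.0186P*, so P* = 1.84/0.0186 = 98.8.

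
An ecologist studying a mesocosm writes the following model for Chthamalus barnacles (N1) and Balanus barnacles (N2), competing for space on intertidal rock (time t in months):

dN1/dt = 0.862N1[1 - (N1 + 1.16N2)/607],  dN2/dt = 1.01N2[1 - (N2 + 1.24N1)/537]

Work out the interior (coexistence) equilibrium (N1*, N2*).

Setting both brackets to zero gives the nullclines N1 + 1.16N2 = 607 and 1.24N1 + N2 = 537.
Substituting N2 = 537 - 1.24N1 into the first: N1(1 - 1.16·1.24) = 607 - 1.16·537.
So N1* = -15.9/-0.438 = 36.3, and then N2* = 537 - 1.24·36.3 = 492.

N1* ≈ 36.3, N2* ≈ 492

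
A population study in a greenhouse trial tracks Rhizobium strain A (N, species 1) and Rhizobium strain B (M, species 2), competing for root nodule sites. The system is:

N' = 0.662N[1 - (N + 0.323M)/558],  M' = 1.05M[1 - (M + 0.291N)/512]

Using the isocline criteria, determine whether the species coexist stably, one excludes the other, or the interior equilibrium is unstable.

stable coexistence

Compare the nullcline intercepts: K1/α12 = 558/0.323 = 1730 > K2 = 512; K2/α21 = 512/0.291 = 1760 > K1 = 558.
Since both inequalities hold, each species can invade when rare, so the interior equilibrium is stable.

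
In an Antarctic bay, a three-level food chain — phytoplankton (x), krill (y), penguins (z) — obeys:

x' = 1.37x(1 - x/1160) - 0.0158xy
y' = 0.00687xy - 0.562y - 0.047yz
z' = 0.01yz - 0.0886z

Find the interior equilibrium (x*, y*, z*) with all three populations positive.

From dz/dt = 0: 0.01y* = 0.0886, so y* = 8.86.
From dx/dt = 0: 1.37(1 - x*/1160) = 0.0158·8.86, giving x* = 1160·(1 - 0.102) = 1040.
From dy/dt = 0: 0.00687·1040 - 0.562 = 0.047z*, so z* = 6.59/0.047 = 140.

x* ≈ 1040, y* ≈ 8.86, z* ≈ 140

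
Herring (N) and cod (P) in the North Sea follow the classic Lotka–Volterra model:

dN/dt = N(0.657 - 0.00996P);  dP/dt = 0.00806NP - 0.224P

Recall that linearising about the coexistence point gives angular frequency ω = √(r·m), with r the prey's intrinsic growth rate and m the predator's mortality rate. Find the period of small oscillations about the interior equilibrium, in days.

Here r = 0.657 and m = 0.224, so r·m = 0.147.
ω = √0.147 = 0.384 per day, hence T = 2π/ω ≈ 16.4 days.

T ≈ 16.4 days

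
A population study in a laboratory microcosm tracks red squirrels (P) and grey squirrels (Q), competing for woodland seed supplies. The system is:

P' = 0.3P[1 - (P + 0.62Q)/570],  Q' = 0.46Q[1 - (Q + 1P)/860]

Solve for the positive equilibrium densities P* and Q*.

P* ≈ 96.8, Q* ≈ 763

Setting both brackets to zero gives the nullclines P + 0.62Q = 570 and 1P + Q = 860.
Substituting Q = 860 - 1P into the first: P(1 - 0.62·1) = 570 - 0.62·860.
So P* = 36.8/0.38 = 96.8, and then Q* = 860 - 1·96.8 = 763.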